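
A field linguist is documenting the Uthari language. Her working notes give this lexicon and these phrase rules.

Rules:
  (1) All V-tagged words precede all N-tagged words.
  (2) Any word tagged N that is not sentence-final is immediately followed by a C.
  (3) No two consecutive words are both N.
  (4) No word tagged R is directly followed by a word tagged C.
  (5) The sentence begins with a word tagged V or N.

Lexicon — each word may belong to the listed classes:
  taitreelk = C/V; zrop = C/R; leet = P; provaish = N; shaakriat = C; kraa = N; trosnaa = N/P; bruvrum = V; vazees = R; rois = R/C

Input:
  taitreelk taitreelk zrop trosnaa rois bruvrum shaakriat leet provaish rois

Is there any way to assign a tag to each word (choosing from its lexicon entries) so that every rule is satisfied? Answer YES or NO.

Candidates per position — 1:taitreelk {C,V}; 2:taitreelk {C,V}; 3:zrop {C,R}; 4:trosnaa {N,P}; 5:rois {R,C}; 6:bruvrum {V}; 7:shaakriat {C}; 8:leet {P}; 9:provaish {N}; 10:rois {R,C}.
One satisfying assignment: V V C P C V C P N C.
Rule-by-rule: rule 1 ok; rule 2 ok; rule 3 ok; rule 4 ok; rule 5 ok.

YES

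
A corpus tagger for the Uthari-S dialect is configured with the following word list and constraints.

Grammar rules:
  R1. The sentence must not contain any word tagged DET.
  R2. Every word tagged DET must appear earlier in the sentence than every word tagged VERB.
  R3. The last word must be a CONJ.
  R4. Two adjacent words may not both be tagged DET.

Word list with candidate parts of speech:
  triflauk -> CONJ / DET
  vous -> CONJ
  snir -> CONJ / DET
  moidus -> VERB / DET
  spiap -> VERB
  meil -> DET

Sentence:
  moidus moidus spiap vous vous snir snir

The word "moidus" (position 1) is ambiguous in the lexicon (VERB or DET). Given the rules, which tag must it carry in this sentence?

Candidates per position — 1:moidus {VERB,DET}; 2:moidus {VERB,DET}; 3:spiap {VERB}; 4:vous {CONJ}; 5:vous {CONJ}; 6:snir {CONJ,DET}; 7:snir {CONJ,DET}.
If word 1 were DET, no tagging could satisfy rule 1; so word 1 is VERB.
If word 2 were DET, no tagging could satisfy rule 1; so word 2 is VERB.
If word 6 were DET, no tagging could satisfy rule 1; so word 6 is CONJ.
If word 7 were DET, no tagging could satisfy rule 1; so word 7 is CONJ.
The only consistent sequence is: VERB VERB VERB CONJ CONJ CONJ CONJ.
Rule-by-rule: rule 1 satisfied; rule 2 satisfied; rule 3 satisfied; rule 4 satisfied.

VERB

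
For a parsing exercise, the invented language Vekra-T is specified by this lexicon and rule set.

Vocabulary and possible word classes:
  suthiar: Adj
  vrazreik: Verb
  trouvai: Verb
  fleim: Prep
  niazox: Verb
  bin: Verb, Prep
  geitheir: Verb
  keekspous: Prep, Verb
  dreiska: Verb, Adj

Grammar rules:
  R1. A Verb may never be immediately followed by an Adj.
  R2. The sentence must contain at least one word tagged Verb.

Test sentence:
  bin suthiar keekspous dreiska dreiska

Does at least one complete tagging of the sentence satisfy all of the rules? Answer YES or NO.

Candidates per position — 1:bin {Verb,Prep}; 2:suthiar {Adj}; 3:keekspous {Prep,Verb}; 4:dreiska {Verb,Adj}; 5:dreiska {Verb,Adj}.
One satisfying assignment: Prep Adj Verb Verb Verb.
Rule-by-rule: rule 1 satisfied; rule 2 satisfied.

YES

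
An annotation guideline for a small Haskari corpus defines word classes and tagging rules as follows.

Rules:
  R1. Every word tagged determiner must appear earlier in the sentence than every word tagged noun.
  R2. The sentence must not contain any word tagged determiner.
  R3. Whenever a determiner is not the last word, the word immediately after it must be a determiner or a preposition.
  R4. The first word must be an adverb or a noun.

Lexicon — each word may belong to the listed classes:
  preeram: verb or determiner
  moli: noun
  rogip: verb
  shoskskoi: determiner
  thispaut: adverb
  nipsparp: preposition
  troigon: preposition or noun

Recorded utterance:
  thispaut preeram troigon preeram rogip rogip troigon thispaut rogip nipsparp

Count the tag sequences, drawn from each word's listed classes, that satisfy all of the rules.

Candidates per position — 1:thispaut {adverb}; 2:preeram {verb,determiner}; 3:troigon {preposition,noun}; 4:preeram {verb,determiner}; 5:rogip {verb}; 6:rogip {verb}; 7:troigon {preposition,noun}; 8:thispaut {adverb}; 9:rogip {verb}; 10:nipsparp {preposition}.
There are 16 candidate sequences in total.
The sequences that satisfy every rule: adverb verb preposition verb verb verb preposition adverb verb preposition; adverb verb preposition verb verb verb noun adverb verb preposition; adverb verb noun verb verb verb preposition adverb verb preposition; adverb verb noun verb verb verb noun adverb verb preposition.
Count = 4.

4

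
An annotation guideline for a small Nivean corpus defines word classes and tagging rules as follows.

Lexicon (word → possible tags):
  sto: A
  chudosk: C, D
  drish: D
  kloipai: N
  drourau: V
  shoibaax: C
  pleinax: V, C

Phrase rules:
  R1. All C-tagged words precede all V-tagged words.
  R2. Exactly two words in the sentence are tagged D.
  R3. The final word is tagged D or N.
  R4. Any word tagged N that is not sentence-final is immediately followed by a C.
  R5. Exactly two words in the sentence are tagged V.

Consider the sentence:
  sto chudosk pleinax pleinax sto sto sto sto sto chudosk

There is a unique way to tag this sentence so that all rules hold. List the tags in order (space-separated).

A D V V A A A A A D

Candidates per position — 1:sto {A}; 2:chudosk {C,D}; 3:pleinax {V,C}; 4:pleinax {V,C}; 5:sto {A}; 6:sto {A}; 7:sto {A}; 8:sto {A}; 9:sto {A}; 10:chudosk {C,D}.
Position 2: C is ruled out by rule 2; that leaves D.
Position 3: C is ruled out by rule 5; that leaves V.
Position 4: C is ruled out by rule 1; that leaves V.
Position 10: C is ruled out by rule 1; that leaves D.
The unique satisfying tagging is: A D V V A A A A A D.
Verifying each rule — rule 1 satisfied; rule 2 satisfied; rule 3 satisfied; rule 4 satisfied; rule 5 satisfied.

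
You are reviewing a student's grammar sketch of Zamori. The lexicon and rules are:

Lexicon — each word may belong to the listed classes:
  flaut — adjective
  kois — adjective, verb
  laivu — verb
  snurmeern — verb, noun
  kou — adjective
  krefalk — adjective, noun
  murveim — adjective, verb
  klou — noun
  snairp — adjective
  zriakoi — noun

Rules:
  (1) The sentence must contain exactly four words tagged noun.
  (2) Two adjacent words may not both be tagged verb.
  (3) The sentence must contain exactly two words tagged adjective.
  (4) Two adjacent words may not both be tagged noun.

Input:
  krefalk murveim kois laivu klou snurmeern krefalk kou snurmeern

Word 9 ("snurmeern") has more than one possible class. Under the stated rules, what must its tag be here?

noun

Candidates per position — 1:krefalk {adjective,noun}; 2:murveim {adjective,verb}; 3:kois {adjective,verb}; 4:laivu {verb}; 5:klou {noun}; 6:snurmeern {verb,noun}; 7:krefalk {adjective,noun}; 8:kou {adjective}; 9:snurmeern {verb,noun}.
If word 3 were verb, no tagging could satisfy rule 2; so word 3 is adjective.
If word 6 were noun, no tagging could satisfy rule 4; so word 6 is verb.
If word 7 were adjective, no tagging could satisfy rule 1; so word 7 is noun.
If word 9 were verb, no tagging could satisfy rule 1; so word 9 is noun.
If word 1 were adjective, no tagging could satisfy rule 1; so word 1 is noun.
If word 2 were adjective, no tagging could satisfy rule 3; so word 2 is verb.
The unique satisfying tagging is: noun verb adjective verb noun verb noun adjective noun.
Rule-by-rule: rule 1 ok; rule 2 ok; rule 3 ok; rule 4 ok.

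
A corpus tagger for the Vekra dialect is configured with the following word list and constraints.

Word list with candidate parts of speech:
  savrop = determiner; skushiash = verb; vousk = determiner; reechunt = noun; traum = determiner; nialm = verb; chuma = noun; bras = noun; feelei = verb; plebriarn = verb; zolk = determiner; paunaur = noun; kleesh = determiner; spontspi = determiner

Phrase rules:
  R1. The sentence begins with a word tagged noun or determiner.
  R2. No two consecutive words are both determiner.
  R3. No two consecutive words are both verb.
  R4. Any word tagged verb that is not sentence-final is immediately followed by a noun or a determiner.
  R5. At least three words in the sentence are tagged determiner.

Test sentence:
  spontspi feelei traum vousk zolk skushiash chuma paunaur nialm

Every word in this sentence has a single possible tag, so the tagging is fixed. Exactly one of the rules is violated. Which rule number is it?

Fixed tagging: determiner verb determiner determiner determiner verb noun noun verb.
Rule check: R1 ✓, R2 ✗, R3 ✓, R4 ✓, R5 ✓.
Only rule 2 fails.

2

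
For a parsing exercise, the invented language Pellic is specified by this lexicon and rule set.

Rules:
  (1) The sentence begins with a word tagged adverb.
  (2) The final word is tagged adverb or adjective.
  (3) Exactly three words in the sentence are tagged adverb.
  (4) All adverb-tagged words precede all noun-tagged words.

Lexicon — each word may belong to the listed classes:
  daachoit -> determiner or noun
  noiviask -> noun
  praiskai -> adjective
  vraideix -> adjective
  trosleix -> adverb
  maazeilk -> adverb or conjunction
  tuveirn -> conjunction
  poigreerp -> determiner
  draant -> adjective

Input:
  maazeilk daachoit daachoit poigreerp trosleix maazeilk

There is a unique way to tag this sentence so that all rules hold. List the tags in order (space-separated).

Candidates per position — 1:maazeilk {adverb,conjunction}; 2:daachoit {determiner,noun}; 3:daachoit {determiner,noun}; 4:poigreerp {determiner}; 5:trosleix {adverb}; 6:maazeilk {adverb,conjunction}.
At position 1, choosing conjunction makes rule 1 impossible to satisfy; hence adverb.
At position 2, choosing noun makes rule 4 impossible to satisfy; hence determiner.
At position 3, choosing noun makes rule 4 impossible to satisfy; hence determiner.
At position 6, choosing conjunction makes rule 2 impossible to satisfy; hence adverb.
The unique satisfying tagging is: adverb determiner determiner determiner adverb adverb.
Checking: rule 1 ✓; rule 2 ✓; rule 3 ✓; rule 4 ✓.

adverb determiner determiner determiner adverb adverb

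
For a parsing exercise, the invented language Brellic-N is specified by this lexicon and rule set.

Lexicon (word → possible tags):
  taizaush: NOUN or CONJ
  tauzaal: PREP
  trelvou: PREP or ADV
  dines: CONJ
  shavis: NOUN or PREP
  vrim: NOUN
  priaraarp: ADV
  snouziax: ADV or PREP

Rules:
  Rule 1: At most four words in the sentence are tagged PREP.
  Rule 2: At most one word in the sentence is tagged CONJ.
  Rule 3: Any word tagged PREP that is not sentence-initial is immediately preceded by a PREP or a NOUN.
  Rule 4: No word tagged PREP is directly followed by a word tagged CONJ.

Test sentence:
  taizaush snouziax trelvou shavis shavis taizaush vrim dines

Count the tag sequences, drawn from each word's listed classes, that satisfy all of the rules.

8

Candidates per position — 1:taizaush {NOUN,CONJ}; 2:snouziax {ADV,PREP}; 3:trelvou {PREP,ADV}; 4:shavis {NOUN,PREP}; 5:shavis {NOUN,PREP}; 6:taizaush {NOUN,CONJ}; 7:vrim {NOUN}; 8:dines {CONJ}.
There are 64 candidate sequences in total.
Checking each against the rules leaves 8 sequences.
Count = 8.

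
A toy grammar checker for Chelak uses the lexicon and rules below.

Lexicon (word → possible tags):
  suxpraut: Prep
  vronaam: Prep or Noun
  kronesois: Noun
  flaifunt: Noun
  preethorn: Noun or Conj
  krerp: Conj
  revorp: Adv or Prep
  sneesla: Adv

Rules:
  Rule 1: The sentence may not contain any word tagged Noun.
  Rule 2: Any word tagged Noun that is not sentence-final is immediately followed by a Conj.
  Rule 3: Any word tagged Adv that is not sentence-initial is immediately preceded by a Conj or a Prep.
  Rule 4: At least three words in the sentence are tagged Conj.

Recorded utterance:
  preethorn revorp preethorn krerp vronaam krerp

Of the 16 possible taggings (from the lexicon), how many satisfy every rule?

Candidates per position — 1:preethorn {Noun,Conj}; 2:revorp {Adv,Prep}; 3:preethorn {Noun,Conj}; 4:krerp {Conj}; 5:vronaam {Prep,Noun}; 6:krerp {Conj}.
There are 16 candidate sequences in total.
The sequences that satisfy every rule: Conj Adv Conj Conj Prep Conj; Conj Prep Conj Conj Prep Conj.
Count = 2.

2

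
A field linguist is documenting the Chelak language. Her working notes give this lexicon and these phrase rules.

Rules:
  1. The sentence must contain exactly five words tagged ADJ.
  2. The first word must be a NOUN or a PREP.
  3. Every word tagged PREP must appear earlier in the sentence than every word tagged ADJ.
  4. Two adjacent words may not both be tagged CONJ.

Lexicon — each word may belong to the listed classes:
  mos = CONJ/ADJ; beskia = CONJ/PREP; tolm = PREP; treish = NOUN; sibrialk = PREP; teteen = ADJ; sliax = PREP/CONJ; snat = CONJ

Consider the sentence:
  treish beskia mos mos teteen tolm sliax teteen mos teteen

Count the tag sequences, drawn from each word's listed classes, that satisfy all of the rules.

Candidates per position — 1:treish {NOUN}; 2:beskia {CONJ,PREP}; 3:mos {CONJ,ADJ}; 4:mos {CONJ,ADJ}; 5:teteen {ADJ}; 6:tolm {PREP}; 7:sliax {PREP,CONJ}; 8:teteen {ADJ}; 9:mos {CONJ,ADJ}; 10:teteen {ADJ}.
There are 32 candidate sequences in total.
Rule 3 cannot be satisfied by any choice of tags from the lexicon.
So there is no consistent tagging.
Count = 0.

0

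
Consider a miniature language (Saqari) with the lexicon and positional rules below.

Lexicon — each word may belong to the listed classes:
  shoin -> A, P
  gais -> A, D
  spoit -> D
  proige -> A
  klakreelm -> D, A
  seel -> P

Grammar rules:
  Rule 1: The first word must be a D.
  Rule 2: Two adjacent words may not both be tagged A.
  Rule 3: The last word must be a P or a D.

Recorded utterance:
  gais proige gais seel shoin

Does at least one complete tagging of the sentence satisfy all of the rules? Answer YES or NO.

YES

Candidates per position — 1:gais {A,D}; 2:proige {A}; 3:gais {A,D}; 4:seel {P}; 5:shoin {A,P}.
One satisfying assignment: D A D P P.
Checking: rule 1 holds; rule 2 holds; rule 3 holds.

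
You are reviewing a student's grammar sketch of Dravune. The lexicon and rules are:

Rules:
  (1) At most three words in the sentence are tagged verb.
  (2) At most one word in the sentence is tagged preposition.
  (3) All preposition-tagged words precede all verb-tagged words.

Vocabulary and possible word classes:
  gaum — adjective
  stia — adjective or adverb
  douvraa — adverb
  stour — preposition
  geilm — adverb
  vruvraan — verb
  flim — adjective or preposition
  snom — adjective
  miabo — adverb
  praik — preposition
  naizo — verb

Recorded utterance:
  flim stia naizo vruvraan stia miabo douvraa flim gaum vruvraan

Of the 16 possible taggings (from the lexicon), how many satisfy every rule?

8

Candidates per position — 1:flim {adjective,preposition}; 2:stia {adjective,adverb}; 3:naizo {verb}; 4:vruvraan {verb}; 5:stia {adjective,adverb}; 6:miabo {adverb}; 7:douvraa {adverb}; 8:flim {adjective,preposition}; 9:gaum {adjective}; 10:vruvraan {verb}.
There are 16 candidate sequences in total.
Checking each against the rules leaves 8 sequences.
Count = 8.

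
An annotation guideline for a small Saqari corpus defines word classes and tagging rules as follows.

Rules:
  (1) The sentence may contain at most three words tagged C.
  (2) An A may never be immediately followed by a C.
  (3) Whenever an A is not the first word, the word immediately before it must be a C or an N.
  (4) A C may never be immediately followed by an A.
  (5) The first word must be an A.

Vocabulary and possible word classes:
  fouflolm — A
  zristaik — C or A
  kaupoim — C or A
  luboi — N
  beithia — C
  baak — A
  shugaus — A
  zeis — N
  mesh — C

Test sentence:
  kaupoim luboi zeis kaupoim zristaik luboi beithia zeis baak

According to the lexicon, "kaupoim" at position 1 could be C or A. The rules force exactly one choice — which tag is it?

Candidates per position — 1:kaupoim {C,A}; 2:luboi {N}; 3:zeis {N}; 4:kaupoim {C,A}; 5:zristaik {C,A}; 6:luboi {N}; 7:beithia {C}; 8:zeis {N}; 9:baak {A}.
Word 1 cannot be C — rule 5 would then fail for every completion. It is A.
The remaining ambiguous positions (4, 5) are resolved jointly — only one combination satisfies every rule.
That leaves exactly one tagging: A N N C C N C N A.
Verifying each rule — rule 1 holds; rule 2 holds; rule 3 holds; rule 4 holds; rule 5 holds.

A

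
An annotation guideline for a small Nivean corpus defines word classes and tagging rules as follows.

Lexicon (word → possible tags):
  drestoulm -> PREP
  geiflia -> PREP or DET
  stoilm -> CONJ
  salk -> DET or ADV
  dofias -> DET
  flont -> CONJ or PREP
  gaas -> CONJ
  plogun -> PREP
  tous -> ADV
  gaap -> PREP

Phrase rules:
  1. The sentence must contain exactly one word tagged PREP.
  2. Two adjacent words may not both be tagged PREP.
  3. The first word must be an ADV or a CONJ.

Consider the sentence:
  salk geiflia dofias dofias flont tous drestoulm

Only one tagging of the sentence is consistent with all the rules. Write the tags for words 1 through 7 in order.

Candidates per position — 1:salk {DET,ADV}; 2:geiflia {PREP,DET}; 3:dofias {DET}; 4:dofias {DET}; 5:flont {CONJ,PREP}; 6:tous {ADV}; 7:drestoulm {PREP}.
Word 1 cannot be DET — rule 3 would then fail for every completion. It is ADV.
Word 2 cannot be PREP — rule 1 would then fail for every completion. It is DET.
Word 5 cannot be PREP — rule 1 would then fail for every completion. It is CONJ.
The unique satisfying tagging is: ADV DET DET DET CONJ ADV PREP.
Rule-by-rule: rule 1 satisfied; rule 2 satisfied; rule 3 satisfied.

ADV DET DET DET CONJ ADV PREP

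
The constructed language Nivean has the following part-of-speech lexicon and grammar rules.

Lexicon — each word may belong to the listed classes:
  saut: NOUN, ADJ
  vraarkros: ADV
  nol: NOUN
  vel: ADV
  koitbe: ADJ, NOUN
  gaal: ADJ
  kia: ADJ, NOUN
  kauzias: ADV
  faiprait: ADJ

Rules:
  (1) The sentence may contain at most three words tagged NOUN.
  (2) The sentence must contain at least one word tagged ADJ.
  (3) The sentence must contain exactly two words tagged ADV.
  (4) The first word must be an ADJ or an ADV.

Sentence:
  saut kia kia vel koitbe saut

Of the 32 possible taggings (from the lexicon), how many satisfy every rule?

Candidates per position — 1:saut {NOUN,ADJ}; 2:kia {ADJ,NOUN}; 3:kia {ADJ,NOUN}; 4:vel {ADV}; 5:koitbe {ADJ,NOUN}; 6:saut {NOUN,ADJ}.
There are 32 candidate sequences in total.
Rule 3 cannot be satisfied by any choice of tags from the lexicon.
So there is no consistent tagging.
Count = 0.

0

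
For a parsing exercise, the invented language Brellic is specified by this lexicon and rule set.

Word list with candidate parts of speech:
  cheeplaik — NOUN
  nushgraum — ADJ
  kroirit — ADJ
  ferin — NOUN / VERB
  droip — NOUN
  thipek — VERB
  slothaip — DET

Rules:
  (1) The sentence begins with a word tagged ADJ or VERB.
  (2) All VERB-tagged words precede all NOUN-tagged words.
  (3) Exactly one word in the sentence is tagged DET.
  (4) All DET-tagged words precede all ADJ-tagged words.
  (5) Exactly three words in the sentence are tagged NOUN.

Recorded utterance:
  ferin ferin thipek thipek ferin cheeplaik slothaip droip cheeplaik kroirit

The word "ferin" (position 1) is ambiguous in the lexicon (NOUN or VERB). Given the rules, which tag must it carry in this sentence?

Candidates per position — 1:ferin {NOUN,VERB}; 2:ferin {NOUN,VERB}; 3:thipek {VERB}; 4:thipek {VERB}; 5:ferin {NOUN,VERB}; 6:cheeplaik {NOUN}; 7:slothaip {DET}; 8:droip {NOUN}; 9:cheeplaik {NOUN}; 10:kroirit {ADJ}.
Position 1: tagging it NOUN would leave rule 1 unsatisfiable, so it must be VERB.
Position 2: tagging it NOUN would leave rule 2 unsatisfiable, so it must be VERB.
Position 5: tagging it NOUN would leave rule 5 unsatisfiable, so it must be VERB.
So the tagging must be: VERB VERB VERB VERB VERB NOUN DET NOUN NOUN ADJ.
Checking: rule 1 holds; rule 2 holds; rule 3 holds; rule 4 holds; rule 5 holds.

VERB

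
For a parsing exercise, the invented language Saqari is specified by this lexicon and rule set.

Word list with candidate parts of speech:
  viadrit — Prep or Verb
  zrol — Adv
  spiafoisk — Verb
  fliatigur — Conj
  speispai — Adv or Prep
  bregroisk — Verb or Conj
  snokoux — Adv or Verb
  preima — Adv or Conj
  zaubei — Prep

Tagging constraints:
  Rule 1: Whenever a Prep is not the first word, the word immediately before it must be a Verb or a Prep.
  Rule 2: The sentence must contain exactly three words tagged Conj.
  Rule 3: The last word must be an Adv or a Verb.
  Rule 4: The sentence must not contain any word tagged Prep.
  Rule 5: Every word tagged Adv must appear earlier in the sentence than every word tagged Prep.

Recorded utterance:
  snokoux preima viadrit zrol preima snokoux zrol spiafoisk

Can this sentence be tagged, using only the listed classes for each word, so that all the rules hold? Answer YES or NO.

Candidates per position — 1:snokoux {Adv,Verb}; 2:preima {Adv,Conj}; 3:viadrit {Prep,Verb}; 4:zrol {Adv}; 5:preima {Adv,Conj}; 6:snokoux {Adv,Verb}; 7:zrol {Adv}; 8:spiafoisk {Verb}.
Rule 2 cannot be satisfied by any choice of tags from the lexicon.
So there is no consistent tagging.

NO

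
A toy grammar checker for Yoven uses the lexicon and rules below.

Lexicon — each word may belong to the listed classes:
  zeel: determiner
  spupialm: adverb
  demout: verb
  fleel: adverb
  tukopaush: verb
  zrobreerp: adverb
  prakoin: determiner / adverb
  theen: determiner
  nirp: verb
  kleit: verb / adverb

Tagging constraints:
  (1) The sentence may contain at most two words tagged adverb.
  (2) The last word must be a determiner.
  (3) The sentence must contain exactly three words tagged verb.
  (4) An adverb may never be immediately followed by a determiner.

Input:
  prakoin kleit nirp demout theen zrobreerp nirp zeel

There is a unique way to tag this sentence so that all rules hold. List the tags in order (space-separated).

Candidates per position — 1:prakoin {determiner,adverb}; 2:kleit {verb,adverb}; 3:nirp {verb}; 4:demout {verb}; 5:theen {determiner}; 6:zrobreerp {adverb}; 7:nirp {verb}; 8:zeel {determiner}.
At position 2, choosing verb makes rule 3 impossible to satisfy; hence adverb.
At position 1, choosing adverb makes rule 1 impossible to satisfy; hence determiner.
The only consistent sequence is: determiner adverb verb verb determiner adverb verb determiner.
Checking: rule 1 satisfied; rule 2 satisfied; rule 3 satisfied; rule 4 satisfied.

determiner adverb verb verb determiner adverb verb determiner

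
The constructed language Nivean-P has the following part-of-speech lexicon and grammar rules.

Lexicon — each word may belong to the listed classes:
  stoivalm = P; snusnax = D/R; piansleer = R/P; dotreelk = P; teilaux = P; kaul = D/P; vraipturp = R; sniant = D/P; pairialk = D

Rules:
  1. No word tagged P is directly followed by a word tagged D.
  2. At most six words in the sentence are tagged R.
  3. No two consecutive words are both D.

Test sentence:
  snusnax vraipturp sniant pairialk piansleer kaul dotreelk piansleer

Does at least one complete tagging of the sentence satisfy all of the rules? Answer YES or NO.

Candidates per position — 1:snusnax {D,R}; 2:vraipturp {R}; 3:sniant {D,P}; 4:pairialk {D}; 5:piansleer {R,P}; 6:kaul {D,P}; 7:dotreelk {P}; 8:piansleer {R,P}.
Every candidate sequence violates at least one rule; no consistent tagging exists.

NO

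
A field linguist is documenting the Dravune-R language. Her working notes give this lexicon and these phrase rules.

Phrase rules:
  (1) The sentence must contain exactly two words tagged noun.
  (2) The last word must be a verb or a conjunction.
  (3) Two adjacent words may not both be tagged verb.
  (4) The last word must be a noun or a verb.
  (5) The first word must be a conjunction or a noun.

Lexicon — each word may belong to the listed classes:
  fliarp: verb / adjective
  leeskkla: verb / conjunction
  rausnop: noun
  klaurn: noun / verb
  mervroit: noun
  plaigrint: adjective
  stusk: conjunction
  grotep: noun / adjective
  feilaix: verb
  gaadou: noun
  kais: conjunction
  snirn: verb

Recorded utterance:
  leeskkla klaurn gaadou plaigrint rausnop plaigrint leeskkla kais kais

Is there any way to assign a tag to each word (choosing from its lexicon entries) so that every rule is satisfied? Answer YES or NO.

NO

Candidates per position — 1:leeskkla {verb,conjunction}; 2:klaurn {noun,verb}; 3:gaadou {noun}; 4:plaigrint {adjective}; 5:rausnop {noun}; 6:plaigrint {adjective}; 7:leeskkla {verb,conjunction}; 8:kais {conjunction}; 9:kais {conjunction}.
Rule 4 cannot be satisfied by any choice of tags from the lexicon.
So there is no consistent tagging.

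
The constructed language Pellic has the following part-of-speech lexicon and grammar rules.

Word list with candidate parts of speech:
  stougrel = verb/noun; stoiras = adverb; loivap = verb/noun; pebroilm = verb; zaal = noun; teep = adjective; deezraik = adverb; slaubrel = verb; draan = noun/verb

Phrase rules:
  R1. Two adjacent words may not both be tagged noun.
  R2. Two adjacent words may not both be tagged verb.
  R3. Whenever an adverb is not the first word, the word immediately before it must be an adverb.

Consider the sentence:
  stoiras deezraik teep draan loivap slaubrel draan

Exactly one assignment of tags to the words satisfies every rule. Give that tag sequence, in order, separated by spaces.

adverb adverb adjective verb noun verb noun

Candidates per position — 1:stoiras {adverb}; 2:deezraik {adverb}; 3:teep {adjective}; 4:draan {noun,verb}; 5:loivap {verb,noun}; 6:slaubrel {verb}; 7:draan {noun,verb}.
Word 5 cannot be verb — rule 2 would then fail for every completion. It is noun.
Word 7 cannot be verb — rule 2 would then fail for every completion. It is noun.
Word 4 cannot be noun — rule 1 would then fail for every completion. It is verb.
That leaves exactly one tagging: adverb adverb adjective verb noun verb noun.
Verifying each rule — rule 1 ok; rule 2 ok; rule 3 ok.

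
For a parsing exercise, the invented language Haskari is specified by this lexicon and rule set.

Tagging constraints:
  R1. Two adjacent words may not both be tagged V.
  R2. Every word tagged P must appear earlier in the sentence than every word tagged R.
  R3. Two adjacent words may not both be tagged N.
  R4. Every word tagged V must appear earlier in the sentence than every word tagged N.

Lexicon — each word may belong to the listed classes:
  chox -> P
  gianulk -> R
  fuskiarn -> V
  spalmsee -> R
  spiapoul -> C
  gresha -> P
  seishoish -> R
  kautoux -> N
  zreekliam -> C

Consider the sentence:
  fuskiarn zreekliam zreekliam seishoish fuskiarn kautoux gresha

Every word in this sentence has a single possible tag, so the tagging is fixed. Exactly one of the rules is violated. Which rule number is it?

Fixed tagging: V C C R V N P.
Rule check: R1 holds, R2 violated, R3 holds, R4 holds.
Only rule 2 fails.

2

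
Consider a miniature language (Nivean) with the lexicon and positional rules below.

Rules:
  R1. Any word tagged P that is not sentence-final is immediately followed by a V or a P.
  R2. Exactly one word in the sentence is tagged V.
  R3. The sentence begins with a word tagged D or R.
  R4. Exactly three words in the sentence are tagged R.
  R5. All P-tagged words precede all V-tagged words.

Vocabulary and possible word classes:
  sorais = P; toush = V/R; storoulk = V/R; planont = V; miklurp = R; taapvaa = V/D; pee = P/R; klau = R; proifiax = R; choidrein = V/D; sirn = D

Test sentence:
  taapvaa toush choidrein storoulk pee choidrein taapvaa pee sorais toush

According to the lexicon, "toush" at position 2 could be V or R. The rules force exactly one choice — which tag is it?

R

Candidates per position — 1:taapvaa {V,D}; 2:toush {V,R}; 3:choidrein {V,D}; 4:storoulk {V,R}; 5:pee {P,R}; 6:choidrein {V,D}; 7:taapvaa {V,D}; 8:pee {P,R}; 9:sorais {P}; 10:toush {V,R}.
Position 1: V is ruled out by rule 3; that leaves D.
Position 2: V is ruled out by rule 5; that leaves R.
Position 3: V is ruled out by rule 5; that leaves D.
Position 4: V is ruled out by rule 5; that leaves R.
Position 6: V is ruled out by rule 5; that leaves D.
Position 7: V is ruled out by rule 5; that leaves D.
Position 10: R is ruled out by rule 1; that leaves V.
Position 5: P is ruled out by rule 1; that leaves R.
Position 8: R is ruled out by rule 4; that leaves P.
The only consistent sequence is: D R D R R D D P P V.
Check: rule 1 ✓; rule 2 ✓; rule 3 ✓; rule 4 ✓; rule 5 ✓.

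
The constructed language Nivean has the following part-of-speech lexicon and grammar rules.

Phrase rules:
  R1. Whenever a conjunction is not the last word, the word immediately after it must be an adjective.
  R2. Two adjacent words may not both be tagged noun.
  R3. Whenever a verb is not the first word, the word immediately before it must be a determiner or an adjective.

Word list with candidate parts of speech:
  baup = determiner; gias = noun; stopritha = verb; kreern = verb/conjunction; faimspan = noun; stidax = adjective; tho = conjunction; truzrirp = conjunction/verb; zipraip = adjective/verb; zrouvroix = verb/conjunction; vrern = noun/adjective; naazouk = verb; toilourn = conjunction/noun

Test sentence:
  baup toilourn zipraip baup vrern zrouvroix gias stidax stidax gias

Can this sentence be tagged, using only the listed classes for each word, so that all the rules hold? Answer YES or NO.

Candidates per position — 1:baup {determiner}; 2:toilourn {conjunction,noun}; 3:zipraip {adjective,verb}; 4:baup {determiner}; 5:vrern {noun,adjective}; 6:zrouvroix {verb,conjunction}; 7:gias {noun}; 8:stidax {adjective}; 9:stidax {adjective}; 10:gias {noun}.
One satisfying assignment: determiner noun adjective determiner adjective verb noun adjective adjective noun.
Checking: rule 1 ok; rule 2 ok; rule 3 ok.

YES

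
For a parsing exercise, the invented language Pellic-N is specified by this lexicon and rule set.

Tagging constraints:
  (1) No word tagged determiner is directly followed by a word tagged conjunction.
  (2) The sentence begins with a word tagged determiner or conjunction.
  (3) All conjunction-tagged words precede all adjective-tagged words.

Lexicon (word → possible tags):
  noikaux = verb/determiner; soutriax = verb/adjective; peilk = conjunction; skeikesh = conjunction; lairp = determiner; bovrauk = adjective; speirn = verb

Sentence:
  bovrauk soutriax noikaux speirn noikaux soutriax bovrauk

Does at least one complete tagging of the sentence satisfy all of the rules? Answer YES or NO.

Candidates per position — 1:bovrauk {adjective}; 2:soutriax {verb,adjective}; 3:noikaux {verb,determiner}; 4:speirn {verb}; 5:noikaux {verb,determiner}; 6:soutriax {verb,adjective}; 7:bovrauk {adjective}.
Rule 2 cannot be satisfied by any choice of tags from the lexicon.
So there is no consistent tagging.

NO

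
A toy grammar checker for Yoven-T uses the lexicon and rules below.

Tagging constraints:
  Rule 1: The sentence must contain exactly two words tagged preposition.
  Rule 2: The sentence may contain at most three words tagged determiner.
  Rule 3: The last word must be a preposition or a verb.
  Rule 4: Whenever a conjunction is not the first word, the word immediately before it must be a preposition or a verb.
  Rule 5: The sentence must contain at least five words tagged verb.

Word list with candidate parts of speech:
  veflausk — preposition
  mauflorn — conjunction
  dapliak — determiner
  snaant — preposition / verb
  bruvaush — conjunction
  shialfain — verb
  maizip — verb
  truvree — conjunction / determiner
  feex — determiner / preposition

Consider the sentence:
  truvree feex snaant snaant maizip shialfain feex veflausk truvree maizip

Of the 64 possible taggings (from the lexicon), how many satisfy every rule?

Candidates per position — 1:truvree {conjunction,determiner}; 2:feex {determiner,preposition}; 3:snaant {preposition,verb}; 4:snaant {preposition,verb}; 5:maizip {verb}; 6:shialfain {verb}; 7:feex {determiner,preposition}; 8:veflausk {preposition}; 9:truvree {conjunction,determiner}; 10:maizip {verb}.
There are 64 candidate sequences in total.
Checking each against the rules leaves 8 sequences.
Count = 8.

8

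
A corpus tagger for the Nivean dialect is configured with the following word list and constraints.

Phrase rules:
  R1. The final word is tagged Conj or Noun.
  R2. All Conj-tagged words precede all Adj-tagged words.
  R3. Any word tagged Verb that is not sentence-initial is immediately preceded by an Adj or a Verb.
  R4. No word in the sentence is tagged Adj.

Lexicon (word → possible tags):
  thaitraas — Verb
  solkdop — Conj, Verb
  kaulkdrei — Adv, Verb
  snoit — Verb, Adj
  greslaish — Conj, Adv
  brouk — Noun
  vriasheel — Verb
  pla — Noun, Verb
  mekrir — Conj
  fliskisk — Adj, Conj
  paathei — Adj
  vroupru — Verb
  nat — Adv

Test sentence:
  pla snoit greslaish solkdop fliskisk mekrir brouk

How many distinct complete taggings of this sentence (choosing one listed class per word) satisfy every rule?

2

Candidates per position — 1:pla {Noun,Verb}; 2:snoit {Verb,Adj}; 3:greslaish {Conj,Adv}; 4:solkdop {Conj,Verb}; 5:fliskisk {Adj,Conj}; 6:mekrir {Conj}; 7:brouk {Noun}.
There are 32 candidate sequences in total.
The sequences that satisfy every rule: Verb Verb Conj Conj Conj Conj Noun; Verb Verb Adv Conj Conj Conj Noun.
Count = 2.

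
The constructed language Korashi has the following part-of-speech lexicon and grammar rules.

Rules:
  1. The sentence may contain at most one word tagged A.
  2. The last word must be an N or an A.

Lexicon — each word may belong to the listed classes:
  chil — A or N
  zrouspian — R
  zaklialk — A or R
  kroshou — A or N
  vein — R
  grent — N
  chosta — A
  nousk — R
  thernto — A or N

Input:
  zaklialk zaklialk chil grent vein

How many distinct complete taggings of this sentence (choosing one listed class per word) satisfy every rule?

0

Candidates per position — 1:zaklialk {A,R}; 2:zaklialk {A,R}; 3:chil {A,N}; 4:grent {N}; 5:vein {R}.
There are 8 candidate sequences in total.
Rule 2 cannot be satisfied by any choice of tags from the lexicon.
So there is no consistent tagging.
Count = 0.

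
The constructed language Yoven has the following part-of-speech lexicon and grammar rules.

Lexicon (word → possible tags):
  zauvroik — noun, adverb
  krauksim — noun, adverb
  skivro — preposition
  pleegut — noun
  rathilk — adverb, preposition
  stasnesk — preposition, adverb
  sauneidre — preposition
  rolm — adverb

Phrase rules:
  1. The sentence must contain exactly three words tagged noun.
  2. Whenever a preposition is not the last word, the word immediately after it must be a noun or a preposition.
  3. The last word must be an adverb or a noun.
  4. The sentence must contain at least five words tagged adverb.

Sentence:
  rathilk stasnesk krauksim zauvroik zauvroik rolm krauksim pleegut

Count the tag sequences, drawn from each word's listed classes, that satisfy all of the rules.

6

Candidates per position — 1:rathilk {adverb,preposition}; 2:stasnesk {preposition,adverb}; 3:krauksim {noun,adverb}; 4:zauvroik {noun,adverb}; 5:zauvroik {noun,adverb}; 6:rolm {adverb}; 7:krauksim {noun,adverb}; 8:pleegut {noun}.
There are 64 candidate sequences in total.
Checking each against the rules leaves 6 sequences.
Count = 6.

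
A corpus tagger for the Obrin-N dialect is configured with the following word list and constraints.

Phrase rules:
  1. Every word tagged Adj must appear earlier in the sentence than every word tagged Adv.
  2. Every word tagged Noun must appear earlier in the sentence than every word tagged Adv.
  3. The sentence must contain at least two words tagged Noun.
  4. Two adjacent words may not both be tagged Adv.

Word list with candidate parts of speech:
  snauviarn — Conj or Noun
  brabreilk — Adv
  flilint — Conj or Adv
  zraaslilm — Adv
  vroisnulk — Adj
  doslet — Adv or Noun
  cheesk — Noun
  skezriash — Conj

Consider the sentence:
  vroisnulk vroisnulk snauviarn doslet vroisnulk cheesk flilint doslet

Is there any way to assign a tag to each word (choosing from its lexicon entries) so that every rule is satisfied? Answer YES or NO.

Candidates per position — 1:vroisnulk {Adj}; 2:vroisnulk {Adj}; 3:snauviarn {Conj,Noun}; 4:doslet {Adv,Noun}; 5:vroisnulk {Adj}; 6:cheesk {Noun}; 7:flilint {Conj,Adv}; 8:doslet {Adv,Noun}.
One satisfying assignment: Adj Adj Noun Noun Adj Noun Conj Noun.
Rule-by-rule: rule 1 ok; rule 2 ok; rule 3 ok; rule 4 ok.

YES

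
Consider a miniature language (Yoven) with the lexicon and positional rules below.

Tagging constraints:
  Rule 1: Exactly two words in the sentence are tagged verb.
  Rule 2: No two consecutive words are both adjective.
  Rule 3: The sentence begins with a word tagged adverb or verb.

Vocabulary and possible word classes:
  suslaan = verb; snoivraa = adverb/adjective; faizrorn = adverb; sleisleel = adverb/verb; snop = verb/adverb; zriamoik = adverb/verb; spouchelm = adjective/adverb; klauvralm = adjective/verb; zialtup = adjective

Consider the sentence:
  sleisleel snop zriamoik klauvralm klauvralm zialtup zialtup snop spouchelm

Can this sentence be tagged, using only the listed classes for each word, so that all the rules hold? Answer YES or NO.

NO

Candidates per position — 1:sleisleel {adverb,verb}; 2:snop {verb,adverb}; 3:zriamoik {adverb,verb}; 4:klauvralm {adjective,verb}; 5:klauvralm {adjective,verb}; 6:zialtup {adjective}; 7:zialtup {adjective}; 8:snop {verb,adverb}; 9:spouchelm {adjective,adverb}.
Rule 2 cannot be satisfied by any choice of tags from the lexicon.
So there is no consistent tagging.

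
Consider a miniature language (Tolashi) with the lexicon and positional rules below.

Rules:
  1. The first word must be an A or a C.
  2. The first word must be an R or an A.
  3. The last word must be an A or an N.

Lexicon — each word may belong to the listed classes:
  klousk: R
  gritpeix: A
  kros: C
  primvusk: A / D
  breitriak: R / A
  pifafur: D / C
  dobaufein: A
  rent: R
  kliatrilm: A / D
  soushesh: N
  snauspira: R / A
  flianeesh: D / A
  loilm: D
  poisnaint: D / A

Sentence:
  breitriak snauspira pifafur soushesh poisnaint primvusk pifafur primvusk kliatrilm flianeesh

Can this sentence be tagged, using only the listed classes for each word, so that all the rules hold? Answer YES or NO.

YES

Candidates per position — 1:breitriak {R,A}; 2:snauspira {R,A}; 3:pifafur {D,C}; 4:soushesh {N}; 5:poisnaint {D,A}; 6:primvusk {A,D}; 7:pifafur {D,C}; 8:primvusk {A,D}; 9:kliatrilm {A,D}; 10:flianeesh {D,A}.
One satisfying assignment: A A C N D D D A A A.
Checking: rule 1 satisfied; rule 2 satisfied; rule 3 satisfied.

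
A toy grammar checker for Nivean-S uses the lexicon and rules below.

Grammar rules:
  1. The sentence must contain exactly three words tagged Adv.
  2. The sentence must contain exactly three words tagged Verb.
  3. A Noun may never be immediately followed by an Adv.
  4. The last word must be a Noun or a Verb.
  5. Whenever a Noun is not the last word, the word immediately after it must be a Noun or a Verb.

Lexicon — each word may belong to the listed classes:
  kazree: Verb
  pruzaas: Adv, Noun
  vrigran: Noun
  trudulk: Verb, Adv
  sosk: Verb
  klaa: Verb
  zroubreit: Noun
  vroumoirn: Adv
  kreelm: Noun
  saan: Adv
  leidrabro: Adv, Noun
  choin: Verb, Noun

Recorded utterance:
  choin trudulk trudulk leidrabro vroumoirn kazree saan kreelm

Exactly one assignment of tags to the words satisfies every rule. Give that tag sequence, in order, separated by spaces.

Noun Verb Verb Adv Adv Verb Adv Noun

Candidates per position — 1:choin {Verb,Noun}; 2:trudulk {Verb,Adv}; 3:trudulk {Verb,Adv}; 4:leidrabro {Adv,Noun}; 5:vroumoirn {Adv}; 6:kazree {Verb}; 7:saan {Adv}; 8:kreelm {Noun}.
Position 4: tagging it Noun would leave rule 3 unsatisfiable, so it must be Adv.
Position 2: tagging it Adv would leave rule 1 unsatisfiable, so it must be Verb.
Position 3: tagging it Adv would leave rule 1 unsatisfiable, so it must be Verb.
Position 1: tagging it Verb would leave rule 2 unsatisfiable, so it must be Noun.
The unique satisfying tagging is: Noun Verb Verb Adv Adv Verb Adv Noun.
Rule-by-rule: rule 1 ✓; rule 2 ✓; rule 3 ✓; rule 4 ✓; rule 5 ✓.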